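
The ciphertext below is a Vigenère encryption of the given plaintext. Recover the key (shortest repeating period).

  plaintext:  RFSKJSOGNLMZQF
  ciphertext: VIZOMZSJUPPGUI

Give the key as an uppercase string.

  i= 0: V-R =  4 → E
  i= 1: I-F =  3 → D
  i= 2: Z-S =  7 → H
  i= 3: O-K =  4 → E
  i= 4: M-J =  3 → D
  i= 5: Z-S =  7 → H
  i= 6: S-O =  4 → E
  i= 7: J-G =  3 → D
  i= 8: U-N =  7 → H
  i= 9: P-L =  4 → E
  i=10: P-M =  3 → D
  i=11: G-Z =  7 → H
  i=12: U-Q =  4 → E
  i=13: I-F =  3 → D
  shifts repeat with period 3: EDH

EDH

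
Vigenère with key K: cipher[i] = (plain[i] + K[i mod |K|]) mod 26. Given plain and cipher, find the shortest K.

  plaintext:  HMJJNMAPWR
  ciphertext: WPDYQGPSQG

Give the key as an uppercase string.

PDU

  i= 0: W-H = 15 → P
  i= 1: P-M =  3 → D
  i= 2: D-J = 20 → U
  i= 3: Y-J = 15 → P
  i= 4: Q-N =  3 → D
  i= 5: G-M = 20 → U
  i= 6: P-A = 15 → P
  i= 7: S-P =  3 → D
  i= 8: Q-W = 20 → U
  i= 9: G-R = 15 → P
  shifts repeat with period 3: PDU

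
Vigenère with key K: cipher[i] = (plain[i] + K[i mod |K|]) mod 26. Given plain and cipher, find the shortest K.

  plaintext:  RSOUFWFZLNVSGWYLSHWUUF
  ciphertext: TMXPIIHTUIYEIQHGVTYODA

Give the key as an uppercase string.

CUJVDM

  i= 0: T-R =  2 → C
  i= 1: M-S = 20 → U
  i= 2: X-O =  9 → J
  i= 3: P-U = 21 → V
  i= 4: I-F =  3 → D
  i= 5: I-W = 12 → M
  i= 6: H-F =  2 → C
  i= 7: T-Z = 20 → U
  i= 8: U-L =  9 → J
  i= 9: I-N = 21 → V
  i=10: Y-V =  3 → D
  i=11: E-S = 12 → M
  i=12: I-G =  2 → C
  i=13: Q-W = 20 → U
  i=14: H-Y =  9 → J
  i=15: G-L = 21 → V
  i=16: V-S =  3 → D
  i=17: T-H = 12 → M
  i=18: Y-W =  2 → C
  i=19: O-U = 20 → U
  i=20: D-U =  9 → J
  i=21: A-F = 21 → V
  shifts repeat with period 6: CUJVDM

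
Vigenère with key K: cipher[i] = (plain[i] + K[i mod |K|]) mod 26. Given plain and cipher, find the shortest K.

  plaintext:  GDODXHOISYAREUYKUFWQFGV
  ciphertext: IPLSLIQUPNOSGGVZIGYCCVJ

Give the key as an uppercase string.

  i= 0: I-G =  2 → C
  i= 1: P-D = 12 → M
  i= 2: L-O = 23 → X
  i= 3: S-D = 15 → P
  i= 4: L-X = 14 → O
  i= 5: I-H =  1 → B
  i= 6: Q-O =  2 → C
  i= 7: U-I = 12 → M
  i= 8: P-S = 23 → X
  i= 9: N-Y = 15 → P
  i=10: O-A = 14 → O
  i=11: S-R =  1 → B
  i=12: G-E =  2 → C
  i=13: G-U = 12 → M
  i=14: V-Y = 23 → X
  i=15: Z-K = 15 → P
  i=16: I-U = 14 → O
  i=17: G-F =  1 → B
  i=18: Y-W =  2 → C
  i=19: C-Q = 12 → M
  i=20: C-F = 23 → X
  i=21: V-G = 15 → P
  i=22: J-V = 14 → O
  shifts repeat with period 6: CMXPOB

CMXPOB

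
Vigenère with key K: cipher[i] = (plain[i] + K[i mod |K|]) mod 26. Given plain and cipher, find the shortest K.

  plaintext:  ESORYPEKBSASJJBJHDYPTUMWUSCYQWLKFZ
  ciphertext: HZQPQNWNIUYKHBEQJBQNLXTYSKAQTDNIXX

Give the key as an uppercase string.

  i= 0: H-E =  3 → D
  i= 1: Z-S =  7 → H
  i= 2: Q-O =  2 → C
  i= 3: P-R = 24 → Y
  i= 4: Q-Y = 18 → S
  i= 5: N-P = 24 → Y
  i= 6: W-E = 18 → S
  i= 7: N-K =  3 → D
  i= 8: I-B =  7 → H
  i= 9: U-S =  2 → C
  i=10: Y-A = 24 → Y
  i=11: K-S = 18 → S
  i=12: H-J = 24 → Y
  i=13: B-J = 18 → S
  i=14: E-B =  3 → D
  i=15: Q-J =  7 → H
  i=16: J-H =  2 → C
  i=17: B-D = 24 → Y
  i=18: Q-Y = 18 → S
  i=19: N-P = 24 → Y
  i=20: L-T = 18 → S
  i=21: X-U =  3 → D
  i=22: T-M =  7 → H
  i=23: Y-W =  2 → C
  i=24: S-U = 24 → Y
  i=25: K-S = 18 → S
  i=26: A-C = 24 → Y
  i=27: Q-Y = 18 → S
  i=28: T-Q =  3 → D
  i=29: D-W =  7 → H
  i=30: N-L =  2 → C
  i=31: I-K = 24 → Y
  i=32: X-F = 18 → S
  i=33: X-Z = 24 → Y
  shifts repeat with period 7: DHCYSYS

DHCYSYS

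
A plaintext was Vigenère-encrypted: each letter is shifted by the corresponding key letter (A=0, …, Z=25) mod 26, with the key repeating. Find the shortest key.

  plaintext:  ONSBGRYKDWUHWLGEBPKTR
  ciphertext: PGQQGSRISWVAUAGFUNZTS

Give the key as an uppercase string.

BTYPA

  i= 0: P-O =  1 → B
  i= 1: G-N = 19 → T
  i= 2: Q-S = 24 → Y
  i= 3: Q-B = 15 → P
  i= 4: G-G =  0 → A
  i= 5: S-R =  1 → B
  i= 6: R-Y = 19 → T
  i= 7: I-K = 24 → Y
  i= 8: S-D = 15 → P
  i= 9: W-W =  0 → A
  i=10: V-U =  1 → B
  i=11: A-H = 19 → T
  i=12: U-W = 24 → Y
  i=13: A-L = 15 → P
  i=14: G-G =  0 → A
  i=15: F-E =  1 → B
  i=16: U-B = 19 → T
  i=17: N-P = 24 → Y
  i=18: Z-K = 15 → P
  i=19: T-T =  0 → A
  i=20: S-R =  1 → B
  shifts repeat with period 5: BTYPA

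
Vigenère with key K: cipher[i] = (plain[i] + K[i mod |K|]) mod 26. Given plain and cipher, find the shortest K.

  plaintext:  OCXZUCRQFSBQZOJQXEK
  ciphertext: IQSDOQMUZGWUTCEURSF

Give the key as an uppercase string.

  i= 0: I-O = 20 → U
  i= 1: Q-C = 14 → O
  i= 2: S-X = 21 → V
  i= 3: D-Z =  4 → E
  i= 4: O-U = 20 → U
  i= 5: Q-C = 14 → O
  i= 6: M-R = 21 → V
  i= 7: U-Q =  4 → E
  i= 8: Z-F = 20 → U
  i= 9: G-S = 14 → O
  i=10: W-B = 21 → V
  i=11: U-Q =  4 → E
  i=12: T-Z = 20 → U
  i=13: C-O = 14 → O
  i=14: E-J = 21 → V
  i=15: U-Q =  4 → E
  i=16: R-X = 20 → U
  i=17: S-E = 14 → O
  i=18: F-K = 21 → V
  shifts repeat with period 4: UOVE

UOVE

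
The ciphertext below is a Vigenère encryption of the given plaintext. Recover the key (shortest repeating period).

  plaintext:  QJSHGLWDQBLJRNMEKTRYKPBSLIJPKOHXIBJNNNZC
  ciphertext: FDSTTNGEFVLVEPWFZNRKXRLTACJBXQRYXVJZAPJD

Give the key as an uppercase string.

PUAMNCKB

  i= 0: F-Q = 15 → P
  i= 1: D-J = 20 → U
  i= 2: S-S =  0 → A
  i= 3: T-H = 12 → M
  i= 4: T-G = 13 → N
  i= 5: N-L =  2 → C
  i= 6: G-W = 10 → K
  i= 7: E-D =  1 → B
  i= 8: F-Q = 15 → P
  i= 9: V-B = 20 → U
  i=10: L-L =  0 → A
  i=11: V-J = 12 → M
  i=12: E-R = 13 → N
  i=13: P-N =  2 → C
  i=14: W-M = 10 → K
  i=15: F-E =  1 → B
  i=16: Z-K = 15 → P
  i=17: N-T = 20 → U
  i=18: R-R =  0 → A
  i=19: K-Y = 12 → M
  i=20: X-K = 13 → N
  i=21: R-P =  2 → C
  i=22: L-B = 10 → K
  i=23: T-S =  1 → B
  i=24: A-L = 15 → P
  i=25: C-I = 20 → U
  i=26: J-J =  0 → A
  i=27: B-P = 12 → M
  i=28: X-K = 13 → N
  i=29: Q-O =  2 → C
  i=30: R-H = 10 → K
  i=31: Y-X =  1 → B
  i=32: X-I = 15 → P
  i=33: V-B = 20 → U
  i=34: J-J =  0 → A
  i=35: Z-N = 12 → M
  i=36: A-N = 13 → N
  i=37: P-N =  2 → C
  i=38: J-Z = 10 → K
  i=39: D-C =  1 → B
  shifts repeat with period 8: PUAMNCKB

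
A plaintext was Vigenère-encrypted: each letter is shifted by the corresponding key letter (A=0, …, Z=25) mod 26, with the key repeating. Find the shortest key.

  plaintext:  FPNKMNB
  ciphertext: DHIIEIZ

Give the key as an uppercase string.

  i= 0: D-F = 24 → Y
  i= 1: H-P = 18 → S
  i= 2: I-N = 21 → V
  i= 3: I-K = 24 → Y
  i= 4: E-M = 18 → S
  i= 5: I-N = 21 → V
  i= 6: Z-B = 24 → Y
  shifts repeat with period 3: YSV

YSV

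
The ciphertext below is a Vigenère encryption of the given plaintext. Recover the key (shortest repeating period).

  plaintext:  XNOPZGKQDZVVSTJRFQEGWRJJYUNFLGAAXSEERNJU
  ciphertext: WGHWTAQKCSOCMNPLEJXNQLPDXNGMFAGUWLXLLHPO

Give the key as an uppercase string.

  i= 0: W-X = 25 → Z
  i= 1: G-N = 19 → T
  i= 2: H-O = 19 → T
  i= 3: W-P =  7 → H
  i= 4: T-Z = 20 → U
  i= 5: A-G = 20 → U
  i= 6: Q-K =  6 → G
  i= 7: K-Q = 20 → U
  i= 8: C-D = 25 → Z
  i= 9: S-Z = 19 → T
  i=10: O-V = 19 → T
  i=11: C-V =  7 → H
  i=12: M-S = 20 → U
  i=13: N-T = 20 → U
  i=14: P-J =  6 → G
  i=15: L-R = 20 → U
  i=16: E-F = 25 → Z
  i=17: J-Q = 19 → T
  i=18: X-E = 19 → T
  i=19: N-G =  7 → H
  i=20: Q-W = 20 → U
  i=21: L-R = 20 → U
  i=22: P-J =  6 → G
  i=23: D-J = 20 → U
  i=24: X-Y = 25 → Z
  i=25: N-U = 19 → T
  i=26: G-N = 19 → T
  i=27: M-F =  7 → H
  i=28: F-L = 20 → U
  i=29: A-G = 20 → U
  i=30: G-A =  6 → G
  i=31: U-A = 20 → U
  i=32: W-X = 25 → Z
  i=33: L-S = 19 → T
  i=34: X-E = 19 → T
  i=35: L-E =  7 → H
  i=36: L-R = 20 → U
  i=37: H-N = 20 → U
  i=38: P-J =  6 → G
  i=39: O-U = 20 → U
  shifts repeat with period 8: ZTTHUUGU

ZTTHUUGU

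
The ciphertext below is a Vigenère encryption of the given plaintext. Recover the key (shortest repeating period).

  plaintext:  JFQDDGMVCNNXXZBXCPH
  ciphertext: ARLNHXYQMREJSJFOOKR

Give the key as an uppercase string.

RMVKE

  i= 0: A-J = 17 → R
  i= 1: R-F = 12 → M
  i= 2: L-Q = 21 → V
  i= 3: N-D = 10 → K
  i= 4: H-D =  4 → E
  i= 5: X-G = 17 → R
  i= 6: Y-M = 12 → M
  i= 7: Q-V = 21 → V
  i= 8: M-C = 10 → K
  i= 9: R-N =  4 → E
  i=10: E-N = 17 → R
  i=11: J-X = 12 → M
  i=12: S-X = 21 → V
  i=13: J-Z = 10 → K
  i=14: F-B =  4 → E
  i=15: O-X = 17 → R
  i=16: O-C = 12 → M
  i=17: K-P = 21 → V
  i=18: R-H = 10 → K
  shifts repeat with period 5: RMVKE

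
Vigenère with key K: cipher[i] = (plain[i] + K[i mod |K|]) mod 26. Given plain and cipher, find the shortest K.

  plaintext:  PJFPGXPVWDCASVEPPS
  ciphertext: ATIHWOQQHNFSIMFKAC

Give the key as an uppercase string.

LKDSQRBV

  i= 0: A-P = 11 → L
  i= 1: T-J = 10 → K
  i= 2: I-F =  3 → D
  i= 3: H-P = 18 → S
  i= 4: W-G = 16 → Q
  i= 5: O-X = 17 → R
  i= 6: Q-P =  1 → B
  i= 7: Q-V = 21 → V
  i= 8: H-W = 11 → L
  i= 9: N-D = 10 → K
  i=10: F-C =  3 → D
  i=11: S-A = 18 → S
  i=12: I-S = 16 → Q
  i=13: M-V = 17 → R
  i=14: F-E =  1 → B
  i=15: K-P = 21 → V
  i=16: A-P = 11 → L
  i=17: C-S = 10 → K
  shifts repeat with period 8: LKDSQRBV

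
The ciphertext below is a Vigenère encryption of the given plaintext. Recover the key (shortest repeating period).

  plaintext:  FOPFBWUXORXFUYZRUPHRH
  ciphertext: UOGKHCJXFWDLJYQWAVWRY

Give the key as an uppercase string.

  i= 0: U-F = 15 → P
  i= 1: O-O =  0 → A
  i= 2: G-P = 17 → R
  i= 3: K-F =  5 → F
  i= 4: H-B =  6 → G
  i= 5: C-W =  6 → G
  i= 6: J-U = 15 → P
  i= 7: X-X =  0 → A
  i= 8: F-O = 17 → R
  i= 9: W-R =  5 → F
  i=10: D-X =  6 → G
  i=11: L-F =  6 → G
  i=12: J-U = 15 → P
  i=13: Y-Y =  0 → A
  i=14: Q-Z = 17 → R
  i=15: W-R =  5 → F
  i=16: A-U =  6 → G
  i=17: V-P =  6 → G
  i=18: W-H = 15 → P
  i=19: R-R =  0 → A
  i=20: Y-H = 17 → R
  shifts repeat with period 6: PARFGG

PARFGG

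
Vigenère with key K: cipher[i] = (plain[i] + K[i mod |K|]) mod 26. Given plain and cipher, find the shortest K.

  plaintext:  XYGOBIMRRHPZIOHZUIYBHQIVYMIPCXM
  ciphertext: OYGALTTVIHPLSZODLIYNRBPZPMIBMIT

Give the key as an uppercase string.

  i= 0: O-X = 17 → R
  i= 1: Y-Y =  0 → A
  i= 2: G-G =  0 → A
  i= 3: A-O = 12 → M
  i= 4: L-B = 10 → K
  i= 5: T-I = 11 → L
  i= 6: T-M =  7 → H
  i= 7: V-R =  4 → E
  i= 8: I-R = 17 → R
  i= 9: H-H =  0 → A
  i=10: P-P =  0 → A
  i=11: L-Z = 12 → M
  i=12: S-I = 10 → K
  i=13: Z-O = 11 → L
  i=14: O-H =  7 → H
  i=15: D-Z =  4 → E
  i=16: L-U = 17 → R
  i=17: I-I =  0 → A
  i=18: Y-Y =  0 → A
  i=19: N-B = 12 → M
  i=20: R-H = 10 → K
  i=21: B-Q = 11 → L
  i=22: P-I =  7 → H
  i=23: Z-V =  4 → E
  i=24: P-Y = 17 → R
  i=25: M-M =  0 → A
  i=26: I-I =  0 → A
  i=27: B-P = 12 → M
  i=28: M-C = 10 → K
  i=29: I-X = 11 → L
  i=30: T-M =  7 → H
  shifts repeat with period 8: RAAMKLHE

RAAMKLHE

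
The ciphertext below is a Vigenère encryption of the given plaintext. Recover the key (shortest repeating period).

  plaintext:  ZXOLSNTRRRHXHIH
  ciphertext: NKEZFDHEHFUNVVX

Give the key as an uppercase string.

  i= 0: N-Z = 14 → O
  i= 1: K-X = 13 → N
  i= 2: E-O = 16 → Q
  i= 3: Z-L = 14 → O
  i= 4: F-S = 13 → N
  i= 5: D-N = 16 → Q
  i= 6: H-T = 14 → O
  i= 7: E-R = 13 → N
  i= 8: H-R = 16 → Q
  i= 9: F-R = 14 → O
  i=10: U-H = 13 → N
  i=11: N-X = 16 → Q
  i=12: V-H = 14 → O
  i=13: V-I = 13 → N
  i=14: X-H = 16 → Q
  shifts repeat with period 3: ONQ

ONQ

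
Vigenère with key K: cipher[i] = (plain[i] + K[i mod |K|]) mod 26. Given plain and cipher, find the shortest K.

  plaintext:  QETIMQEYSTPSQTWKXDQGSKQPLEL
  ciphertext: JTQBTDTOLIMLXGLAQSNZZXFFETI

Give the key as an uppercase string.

  i= 0: J-Q = 19 → T
  i= 1: T-E = 15 → P
  i= 2: Q-T = 23 → X
  i= 3: B-I = 19 → T
  i= 4: T-M =  7 → H
  i= 5: D-Q = 13 → N
  i= 6: T-E = 15 → P
  i= 7: O-Y = 16 → Q
  i= 8: L-S = 19 → T
  i= 9: I-T = 15 → P
  i=10: M-P = 23 → X
  i=11: L-S = 19 → T
  i=12: X-Q =  7 → H
  i=13: G-T = 13 → N
  i=14: L-W = 15 → P
  i=15: A-K = 16 → Q
  i=16: Q-X = 19 → T
  i=17: S-D = 15 → P
  i=18: N-Q = 23 → X
  i=19: Z-G = 19 → T
  i=20: Z-S =  7 → H
  i=21: X-K = 13 → N
  i=22: F-Q = 15 → P
  i=23: F-P = 16 → Q
  i=24: E-L = 19 → T
  i=25: T-E = 15 → P
  i=26: I-L = 23 → X
  shifts repeat with period 8: TPXTHNPQ

TPXTHNPQ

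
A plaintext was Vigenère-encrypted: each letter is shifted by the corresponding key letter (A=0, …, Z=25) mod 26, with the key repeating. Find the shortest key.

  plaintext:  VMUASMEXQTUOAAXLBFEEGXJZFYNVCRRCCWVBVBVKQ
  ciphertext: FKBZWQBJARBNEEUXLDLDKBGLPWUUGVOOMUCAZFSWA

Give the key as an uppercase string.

KYHZEEXM

  i= 0: F-V = 10 → K
  i= 1: K-M = 24 → Y
  i= 2: B-U =  7 → H
  i= 3: Z-A = 25 → Z
  i= 4: W-S =  4 → E
  i= 5: Q-M =  4 → E
  i= 6: B-E = 23 → X
  i= 7: J-X = 12 → M
  i= 8: A-Q = 10 → K
  i= 9: R-T = 24 → Y
  i=10: B-U =  7 → H
  i=11: N-O = 25 → Z
  i=12: E-A =  4 → E
  i=13: E-A =  4 → E
  i=14: U-X = 23 → X
  i=15: X-L = 12 → M
  i=16: L-B = 10 → K
  i=17: D-F = 24 → Y
  i=18: L-E =  7 → H
  i=19: D-E = 25 → Z
  i=20: K-G =  4 → E
  i=21: B-X =  4 → E
  i=22: G-J = 23 → X
  i=23: L-Z = 12 → M
  i=24: P-F = 10 → K
  i=25: W-Y = 24 → Y
  i=26: U-N =  7 → H
  i=27: U-V = 25 → Z
  i=28: G-C =  4 → E
  i=29: V-R =  4 → E
  i=30: O-R = 23 → X
  i=31: O-C = 12 → M
  i=32: M-C = 10 → K
  i=33: U-W = 24 → Y
  i=34: C-V =  7 → H
  i=35: A-B = 25 → Z
  i=36: Z-V =  4 → E
  i=37: F-B =  4 → E
  i=38: S-V = 23 → X
  i=39: W-K = 12 → M
  i=40: A-Q = 10 → K
  shifts repeat with period 8: KYHZEEXM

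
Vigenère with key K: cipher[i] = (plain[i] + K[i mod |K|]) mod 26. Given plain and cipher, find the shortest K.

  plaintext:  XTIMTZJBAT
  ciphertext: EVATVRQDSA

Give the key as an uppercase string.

  i= 0: E-X =  7 → H
  i= 1: V-T =  2 → C
  i= 2: A-I = 18 → S
  i= 3: T-M =  7 → H
  i= 4: V-T =  2 → C
  i= 5: R-Z = 18 → S
  i= 6: Q-J =  7 → H
  i= 7: D-B =  2 → C
  i= 8: S-A = 18 → S
  i= 9: A-T =  7 → H
  shifts repeat with period 3: HCS

HCS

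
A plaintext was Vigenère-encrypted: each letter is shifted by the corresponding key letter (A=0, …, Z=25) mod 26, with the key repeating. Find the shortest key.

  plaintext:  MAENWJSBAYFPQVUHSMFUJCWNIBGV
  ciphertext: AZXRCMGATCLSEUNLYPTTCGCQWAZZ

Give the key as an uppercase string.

OZTEGD

  i= 0: A-M = 14 → O
  i= 1: Z-A = 25 → Z
  i= 2: X-E = 19 → T
  i= 3: R-N =  4 → E
  i= 4: C-W =  6 → G
  i= 5: M-J =  3 → D
  i= 6: G-S = 14 → O
  i= 7: A-B = 25 → Z
  i= 8: T-A = 19 → T
  i= 9: C-Y =  4 → E
  i=10: L-F =  6 → G
  i=11: S-P =  3 → D
  i=12: E-Q = 14 → O
  i=13: U-V = 25 → Z
  i=14: N-U = 19 → T
  i=15: L-H =  4 → E
  i=16: Y-S =  6 → G
  i=17: P-M =  3 → D
  i=18: T-F = 14 → O
  i=19: T-U = 25 → Z
  i=20: C-J = 19 → T
  i=21: G-C =  4 → E
  i=22: C-W =  6 → G
  i=23: Q-N =  3 → D
  i=24: W-I = 14 → O
  i=25: A-B = 25 → Z
  i=26: Z-G = 19 → T
  i=27: Z-V =  4 → E
  shifts repeat with period 6: OZTEGD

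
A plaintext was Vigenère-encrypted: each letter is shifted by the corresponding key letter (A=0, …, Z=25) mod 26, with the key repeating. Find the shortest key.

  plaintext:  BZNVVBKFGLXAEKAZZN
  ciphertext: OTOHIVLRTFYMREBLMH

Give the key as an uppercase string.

NUBM

  i= 0: O-B = 13 → N
  i= 1: T-Z = 20 → U
  i= 2: O-N =  1 → B
  i= 3: H-V = 12 → M
  i= 4: I-V = 13 → N
  i= 5: V-B = 20 → U
  i= 6: L-K =  1 → B
  i= 7: R-F = 12 → M
  i= 8: T-G = 13 → N
  i= 9: F-L = 20 → U
  i=10: Y-X =  1 → B
  i=11: M-A = 12 → M
  i=12: R-E = 13 → N
  i=13: E-K = 20 → U
  i=14: B-A =  1 → B
  i=15: L-Z = 12 → M
  i=16: M-Z = 13 → N
  i=17: H-N = 20 → U
  shifts repeat with period 4: NUBM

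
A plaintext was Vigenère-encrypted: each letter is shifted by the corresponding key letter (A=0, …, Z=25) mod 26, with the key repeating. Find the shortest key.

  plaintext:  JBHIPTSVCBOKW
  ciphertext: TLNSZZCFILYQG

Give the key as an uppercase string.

KKG

  i= 0: T-J = 10 → K
  i= 1: L-B = 10 → K
  i= 2: N-H =  6 → G
  i= 3: S-I = 10 → K
  i= 4: Z-P = 10 → K
  i= 5: Z-T =  6 → G
  i= 6: C-S = 10 → K
  i= 7: F-V = 10 → K
  i= 8: I-C =  6 → G
  i= 9: L-B = 10 → K
  i=10: Y-O = 10 → K
  i=11: Q-K =  6 → G
  i=12: G-W = 10 → K
  shifts repeat with period 3: KKG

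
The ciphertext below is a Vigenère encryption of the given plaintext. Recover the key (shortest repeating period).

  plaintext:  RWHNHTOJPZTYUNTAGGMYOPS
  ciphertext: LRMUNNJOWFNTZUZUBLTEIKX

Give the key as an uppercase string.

  i= 0: L-R = 20 → U
  i= 1: R-W = 21 → V
  i= 2: M-H =  5 → F
  i= 3: U-N =  7 → H
  i= 4: N-H =  6 → G
  i= 5: N-T = 20 → U
  i= 6: J-O = 21 → V
  i= 7: O-J =  5 → F
  i= 8: W-P =  7 → H
  i= 9: F-Z =  6 → G
  i=10: N-T = 20 → U
  i=11: T-Y = 21 → V
  i=12: Z-U =  5 → F
  i=13: U-N =  7 → H
  i=14: Z-T =  6 → G
  i=15: U-A = 20 → U
  i=16: B-G = 21 → V
  i=17: L-G =  5 → F
  i=18: T-M =  7 → H
  i=19: E-Y =  6 → G
  i=20: I-O = 20 → U
  i=21: K-P = 21 → V
  i=22: X-S =  5 → F
  shifts repeat with period 5: UVFHG

UVFHG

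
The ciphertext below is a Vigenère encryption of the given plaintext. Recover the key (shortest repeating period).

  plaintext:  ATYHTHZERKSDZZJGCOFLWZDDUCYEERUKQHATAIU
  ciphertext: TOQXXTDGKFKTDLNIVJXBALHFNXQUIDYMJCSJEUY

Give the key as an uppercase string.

  i= 0: T-A = 19 → T
  i= 1: O-T = 21 → V
  i= 2: Q-Y = 18 → S
  i= 3: X-H = 16 → Q
  i= 4: X-T =  4 → E
  i= 5: T-H = 12 → M
  i= 6: D-Z =  4 → E
  i= 7: G-E =  2 → C
  i= 8: K-R = 19 → T
  i= 9: F-K = 21 → V
  i=10: K-S = 18 → S
  i=11: T-D = 16 → Q
  i=12: D-Z =  4 → E
  i=13: L-Z = 12 → M
  i=14: N-J =  4 → E
  i=15: I-G =  2 → C
  i=16: V-C = 19 → T
  i=17: J-O = 21 → V
  i=18: X-F = 18 → S
  i=19: B-L = 16 → Q
  i=20: A-W =  4 → E
  i=21: L-Z = 12 → M
  i=22: H-D =  4 → E
  i=23: F-D =  2 → C
  i=24: N-U = 19 → T
  i=25: X-C = 21 → V
  i=26: Q-Y = 18 → S
  i=27: U-E = 16 → Q
  i=28: I-E =  4 → E
  i=29: D-R = 12 → M
  i=30: Y-U =  4 → E
  i=31: M-K =  2 → C
  i=32: J-Q = 19 → T
  i=33: C-H = 21 → V
  i=34: S-A = 18 → S
  i=35: J-T = 16 → Q
  i=36: E-A =  4 → E
  i=37: U-I = 12 → M
  i=38: Y-U =  4 → E
  shifts repeat with period 8: TVSQEMEC

TVSQEMEC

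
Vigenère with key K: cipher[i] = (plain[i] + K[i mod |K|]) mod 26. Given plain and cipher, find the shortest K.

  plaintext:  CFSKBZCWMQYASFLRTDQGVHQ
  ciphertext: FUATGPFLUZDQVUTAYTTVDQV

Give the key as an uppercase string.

  i= 0: F-C =  3 → D
  i= 1: U-F = 15 → P
  i= 2: A-S =  8 → I
  i= 3: T-K =  9 → J
  i= 4: G-B =  5 → F
  i= 5: P-Z = 16 → Q
  i= 6: F-C =  3 → D
  i= 7: L-W = 15 → P
  i= 8: U-M =  8 → I
  i= 9: Z-Q =  9 → J
  i=10: D-Y =  5 → F
  i=11: Q-A = 16 → Q
  i=12: V-S =  3 → D
  i=13: U-F = 15 → P
  i=14: T-L =  8 → I
  i=15: A-R =  9 → J
  i=16: Y-T =  5 → F
  i=17: T-D = 16 → Q
  i=18: T-Q =  3 → D
  i=19: V-G = 15 → P
  i=20: D-V =  8 → I
  i=21: Q-H =  9 → J
  i=22: V-Q =  5 → F
  shifts repeat with period 6: DPIJFQ

DPIJFQ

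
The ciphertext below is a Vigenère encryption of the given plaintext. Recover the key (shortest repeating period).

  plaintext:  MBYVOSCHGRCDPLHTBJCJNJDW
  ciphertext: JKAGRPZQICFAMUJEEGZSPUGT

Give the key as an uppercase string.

  i= 0: J-M = 23 → X
  i= 1: K-B =  9 → J
  i= 2: A-Y =  2 → C
  i= 3: G-V = 11 → L
  i= 4: R-O =  3 → D
  i= 5: P-S = 23 → X
  i= 6: Z-C = 23 → X
  i= 7: Q-H =  9 → J
  i= 8: I-G =  2 → C
  i= 9: C-R = 11 → L
  i=10: F-C =  3 → D
  i=11: A-D = 23 → X
  i=12: M-P = 23 → X
  i=13: U-L =  9 → J
  i=14: J-H =  2 → C
  i=15: E-T = 11 → L
  i=16: E-B =  3 → D
  i=17: G-J = 23 → X
  i=18: Z-C = 23 → X
  i=19: S-J =  9 → J
  i=20: P-N =  2 → C
  i=21: U-J = 11 → L
  i=22: G-D =  3 → D
  i=23: T-W = 23 → X
  shifts repeat with period 6: XJCLDX

XJCLDX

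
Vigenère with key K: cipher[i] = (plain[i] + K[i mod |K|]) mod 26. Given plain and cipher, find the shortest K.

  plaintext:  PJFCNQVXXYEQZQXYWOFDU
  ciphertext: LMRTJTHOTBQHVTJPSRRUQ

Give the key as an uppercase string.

WDMR

  i= 0: L-P = 22 → W
  i= 1: M-J =  3 → D
  i= 2: R-F = 12 → M
  i= 3: T-C = 17 → R
  i= 4: J-N = 22 → W
  i= 5: T-Q =  3 → D
  i= 6: H-V = 12 → M
  i= 7: O-X = 17 → R
  i= 8: T-X = 22 → W
  i= 9: B-Y =  3 → D
  i=10: Q-E = 12 → M
  i=11: H-Q = 17 → R
  i=12: V-Z = 22 → W
  i=13: T-Q =  3 → D
  i=14: J-X = 12 → M
  i=15: P-Y = 17 → R
  i=16: S-W = 22 → W
  i=17: R-O =  3 → D
  i=18: R-F = 12 → M
  i=19: U-D = 17 → R
  i=20: Q-U = 22 → W
  shifts repeat with period 4: WDMR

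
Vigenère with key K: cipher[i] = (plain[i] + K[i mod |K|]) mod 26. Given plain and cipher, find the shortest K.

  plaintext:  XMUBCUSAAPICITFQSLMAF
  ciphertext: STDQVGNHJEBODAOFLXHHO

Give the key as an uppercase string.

VHJPTM

  i= 0: S-X = 21 → V
  i= 1: T-M =  7 → H
  i= 2: D-U =  9 → J
  i= 3: Q-B = 15 → P
  i= 4: V-C = 19 → T
  i= 5: G-U = 12 → M
  i= 6: N-S = 21 → V
  i= 7: H-A =  7 → H
  i= 8: J-A =  9 → J
  i= 9: E-P = 15 → P
  i=10: B-I = 19 → T
  i=11: O-C = 12 → M
  i=12: D-I = 21 → V
  i=13: A-T =  7 → H
  i=14: O-F =  9 → J
  i=15: F-Q = 15 → P
  i=16: L-S = 19 → T
  i=17: X-L = 12 → M
  i=18: H-M = 21 → V
  i=19: H-A =  7 → H
  i=20: O-F =  9 → J
  shifts repeat with period 6: VHJPTM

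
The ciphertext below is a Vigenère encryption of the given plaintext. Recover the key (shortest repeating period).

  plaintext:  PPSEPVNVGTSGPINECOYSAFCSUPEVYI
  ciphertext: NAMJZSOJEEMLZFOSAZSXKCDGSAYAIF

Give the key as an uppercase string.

  i= 0: N-P = 24 → Y
  i= 1: A-P = 11 → L
  i= 2: M-S = 20 → U
  i= 3: J-E =  5 → F
  i= 4: Z-P = 10 → K
  i= 5: S-V = 23 → X
  i= 6: O-N =  1 → B
  i= 7: J-V = 14 → O
  i= 8: E-G = 24 → Y
  i= 9: E-T = 11 → L
  i=10: M-S = 20 → U
  i=11: L-G =  5 → F
  i=12: Z-P = 10 → K
  i=13: F-I = 23 → X
  i=14: O-N =  1 → B
  i=15: S-E = 14 → O
  i=16: A-C = 24 → Y
  i=17: Z-O = 11 → L
  i=18: S-Y = 20 → U
  i=19: X-S =  5 → F
  i=20: K-A = 10 → K
  i=21: C-F = 23 → X
  i=22: D-C =  1 → B
  i=23: G-S = 14 → O
  i=24: S-U = 24 → Y
  i=25: A-P = 11 → L
  i=26: Y-E = 20 → U
  i=27: A-V =  5 → F
  i=28: I-Y = 10 → K
  i=29: F-I = 23 → X
  shifts repeat with period 8: YLUFKXBO

YLUFKXBO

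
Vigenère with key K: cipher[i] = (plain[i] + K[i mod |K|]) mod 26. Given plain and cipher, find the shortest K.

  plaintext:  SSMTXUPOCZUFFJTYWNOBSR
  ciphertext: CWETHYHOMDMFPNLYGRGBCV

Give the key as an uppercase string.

  i= 0: C-S = 10 → K
  i= 1: W-S =  4 → E
  i= 2: E-M = 18 → S
  i= 3: T-T =  0 → A
  i= 4: H-X = 10 → K
  i= 5: Y-U =  4 → E
  i= 6: H-P = 18 → S
  i= 7: O-O =  0 → A
  i= 8: M-C = 10 → K
  i= 9: D-Z =  4 → E
  i=10: M-U = 18 → S
  i=11: F-F =  0 → A
  i=12: P-F = 10 → K
  i=13: N-J =  4 → E
  i=14: L-T = 18 → S
  i=15: Y-Y =  0 → A
  i=16: G-W = 10 → K
  i=17: R-N =  4 → E
  i=18: G-O = 18 → S
  i=19: B-B =  0 → A
  i=20: C-S = 10 → K
  i=21: V-R =  4 → E
  shifts repeat with period 4: KESA

KESA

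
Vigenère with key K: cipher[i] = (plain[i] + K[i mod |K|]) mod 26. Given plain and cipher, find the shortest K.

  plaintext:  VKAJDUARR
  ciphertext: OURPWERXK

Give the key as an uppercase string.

  i= 0: O-V = 19 → T
  i= 1: U-K = 10 → K
  i= 2: R-A = 17 → R
  i= 3: P-J =  6 → G
  i= 4: W-D = 19 → T
  i= 5: E-U = 10 → K
  i= 6: R-A = 17 → R
  i= 7: X-R =  6 → G
  i= 8: K-R = 19 → T
  shifts repeat with period 4: TKRG

TKRG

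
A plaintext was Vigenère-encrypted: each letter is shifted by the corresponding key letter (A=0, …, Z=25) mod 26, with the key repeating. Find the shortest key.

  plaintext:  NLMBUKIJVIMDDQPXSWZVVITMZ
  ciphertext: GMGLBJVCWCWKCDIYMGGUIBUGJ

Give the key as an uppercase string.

  i= 0: G-N = 19 → T
  i= 1: M-L =  1 → B
  i= 2: G-M = 20 → U
  i= 3: L-B = 10 → K
  i= 4: B-U =  7 → H
  i= 5: J-K = 25 → Z
  i= 6: V-I = 13 → N
  i= 7: C-J = 19 → T
  i= 8: W-V =  1 → B
  i= 9: C-I = 20 → U
  i=10: W-M = 10 → K
  i=11: K-D =  7 → H
  i=12: C-D = 25 → Z
  i=13: D-Q = 13 → N
  i=14: I-P = 19 → T
  i=15: Y-X =  1 → B
  i=16: M-S = 20 → U
  i=17: G-W = 10 → K
  i=18: G-Z =  7 → H
  i=19: U-V = 25 → Z
  i=20: I-V = 13 → N
  i=21: B-I = 19 → T
  i=22: U-T =  1 → B
  i=23: G-M = 20 → U
  i=24: J-Z = 10 → K
  shifts repeat with period 7: TBUKHZN

TBUKHZN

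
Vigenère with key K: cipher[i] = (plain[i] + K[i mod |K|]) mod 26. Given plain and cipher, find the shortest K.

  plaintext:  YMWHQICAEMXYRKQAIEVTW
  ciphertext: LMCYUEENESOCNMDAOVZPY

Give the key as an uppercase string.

  i= 0: L-Y = 13 → N
  i= 1: M-M =  0 → A
  i= 2: C-W =  6 → G
  i= 3: Y-H = 17 → R
  i= 4: U-Q =  4 → E
  i= 5: E-I = 22 → W
  i= 6: E-C =  2 → C
  i= 7: N-A = 13 → N
  i= 8: E-E =  0 → A
  i= 9: S-M =  6 → G
  i=10: O-X = 17 → R
  i=11: C-Y =  4 → E
  i=12: N-R = 22 → W
  i=13: M-K =  2 → C
  i=14: D-Q = 13 → N
  i=15: A-A =  0 → A
  i=16: O-I =  6 → G
  i=17: V-E = 17 → R
  i=18: Z-V =  4 → E
  i=19: P-T = 22 → W
  i=20: Y-W =  2 → C
  shifts repeat with period 7: NAGREWC

NAGREWC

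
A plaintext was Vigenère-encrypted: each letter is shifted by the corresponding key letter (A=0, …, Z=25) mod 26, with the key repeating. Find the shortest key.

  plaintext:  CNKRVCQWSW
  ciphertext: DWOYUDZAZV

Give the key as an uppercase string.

  i= 0: D-C =  1 → B
  i= 1: W-N =  9 → J
  i= 2: O-K =  4 → E
  i= 3: Y-R =  7 → H
  i= 4: U-V = 25 → Z
  i= 5: D-C =  1 → B
  i= 6: Z-Q =  9 → J
  i= 7: A-W =  4 → E
  i= 8: Z-S =  7 → H
  i= 9: V-W = 25 → Z
  shifts repeat with period 5: BJEHZ

BJEHZ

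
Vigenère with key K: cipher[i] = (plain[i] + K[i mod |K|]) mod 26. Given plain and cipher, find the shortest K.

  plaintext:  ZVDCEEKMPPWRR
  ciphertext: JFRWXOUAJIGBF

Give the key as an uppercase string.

  i= 0: J-Z = 10 → K
  i= 1: F-V = 10 → K
  i= 2: R-D = 14 → O
  i= 3: W-C = 20 → U
  i= 4: X-E = 19 → T
  i= 5: O-E = 10 → K
  i= 6: U-K = 10 → K
  i= 7: A-M = 14 → O
  i= 8: J-P = 20 → U
  i= 9: I-P = 19 → T
  i=10: G-W = 10 → K
  i=11: B-R = 10 → K
  i=12: F-R = 14 → O
  shifts repeat with period 5: KKOUT

KKOUT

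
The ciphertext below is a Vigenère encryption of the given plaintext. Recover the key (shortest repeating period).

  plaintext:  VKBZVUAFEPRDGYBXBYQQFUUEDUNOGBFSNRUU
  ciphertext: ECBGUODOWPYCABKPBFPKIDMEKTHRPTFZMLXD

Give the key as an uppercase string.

  i= 0: E-V =  9 → J
  i= 1: C-K = 18 → S
  i= 2: B-B =  0 → A
  i= 3: G-Z =  7 → H
  i= 4: U-V = 25 → Z
  i= 5: O-U = 20 → U
  i= 6: D-A =  3 → D
  i= 7: O-F =  9 → J
  i= 8: W-E = 18 → S
  i= 9: P-P =  0 → A
  i=10: Y-R =  7 → H
  i=11: C-D = 25 → Z
  i=12: A-G = 20 → U
  i=13: B-Y =  3 → D
  i=14: K-B =  9 → J
  i=15: P-X = 18 → S
  i=16: B-B =  0 → A
  i=17: F-Y =  7 → H
  i=18: P-Q = 25 → Z
  i=19: K-Q = 20 → U
  i=20: I-F =  3 → D
  i=21: D-U =  9 → J
  i=22: M-U = 18 → S
  i=23: E-E =  0 → A
  i=24: K-D =  7 → H
  i=25: T-U = 25 → Z
  i=26: H-N = 20 → U
  i=27: R-O =  3 → D
  i=28: P-G =  9 → J
  i=29: T-B = 18 → S
  i=30: F-F =  0 → A
  i=31: Z-S =  7 → H
  i=32: M-N = 25 → Z
  i=33: L-R = 20 → U
  i=34: X-U =  3 → D
  i=35: D-U =  9 → J
  shifts repeat with period 7: JSAHZUD

JSAHZUD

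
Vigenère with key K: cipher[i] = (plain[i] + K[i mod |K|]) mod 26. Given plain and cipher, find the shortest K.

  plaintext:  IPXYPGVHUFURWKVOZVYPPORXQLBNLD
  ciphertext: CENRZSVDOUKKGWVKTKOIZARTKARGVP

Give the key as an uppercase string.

UPQTKMAW

  i= 0: C-I = 20 → U
  i= 1: E-P = 15 → P
  i= 2: N-X = 16 → Q
  i= 3: R-Y = 19 → T
  i= 4: Z-P = 10 → K
  i= 5: S-G = 12 → M
  i= 6: V-V =  0 → A
  i= 7: D-H = 22 → W
  i= 8: O-U = 20 → U
  i= 9: U-F = 15 → P
  i=10: K-U = 16 → Q
  i=11: K-R = 19 → T
  i=12: G-W = 10 → K
  i=13: W-K = 12 → M
  i=14: V-V =  0 → A
  i=15: K-O = 22 → W
  i=16: T-Z = 20 → U
  i=17: K-V = 15 → P
  i=18: O-Y = 16 → Q
  i=19: I-P = 19 → T
  i=20: Z-P = 10 → K
  i=21: A-O = 12 → M
  i=22: R-R =  0 → A
  i=23: T-X = 22 → W
  i=24: K-Q = 20 → U
  i=25: A-L = 15 → P
  i=26: R-B = 16 → Q
  i=27: G-N = 19 → T
  i=28: V-L = 10 → K
  i=29: P-D = 12 → M
  shifts repeat with period 8: UPQTKMAW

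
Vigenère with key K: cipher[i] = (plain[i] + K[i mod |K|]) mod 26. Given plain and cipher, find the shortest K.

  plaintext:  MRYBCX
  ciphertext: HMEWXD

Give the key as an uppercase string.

VVG

  i= 0: H-M = 21 → V
  i= 1: M-R = 21 → V
  i= 2: E-Y =  6 → G
  i= 3: W-B = 21 → V
  i= 4: X-C = 21 → V
  i= 5: D-X =  6 → G
  shifts repeat with period 3: VVG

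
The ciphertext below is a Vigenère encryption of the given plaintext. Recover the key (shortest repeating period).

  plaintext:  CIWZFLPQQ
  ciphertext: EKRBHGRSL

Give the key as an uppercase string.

CCV

  i= 0: E-C =  2 → C
  i= 1: K-I =  2 → C
  i= 2: R-W = 21 → V
  i= 3: B-Z =  2 → C
  i= 4: H-F =  2 → C
  i= 5: G-L = 21 → V
  i= 6: R-P =  2 → C
  i= 7: S-Q =  2 → C
  i= 8: L-Q = 21 → V
  shifts repeat with period 3: CCV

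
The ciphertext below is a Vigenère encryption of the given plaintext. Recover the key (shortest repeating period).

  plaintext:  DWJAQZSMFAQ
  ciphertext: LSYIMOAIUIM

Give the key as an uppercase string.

IWP

  i= 0: L-D =  8 → I
  i= 1: S-W = 22 → W
  i= 2: Y-J = 15 → P
  i= 3: I-A =  8 → I
  i= 4: M-Q = 22 → W
  i= 5: O-Z = 15 → P
  i= 6: A-S =  8 → I
  i= 7: I-M = 22 → W
  i= 8: U-F = 15 → P
  i= 9: I-A =  8 → I
  i=10: M-Q = 22 → W
  shifts repeat with period 3: IWP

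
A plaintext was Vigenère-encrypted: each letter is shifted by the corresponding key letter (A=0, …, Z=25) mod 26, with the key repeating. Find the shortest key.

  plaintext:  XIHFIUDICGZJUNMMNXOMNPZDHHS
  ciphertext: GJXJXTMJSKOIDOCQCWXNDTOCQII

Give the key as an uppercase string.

  i= 0: G-X =  9 → J
  i= 1: J-I =  1 → B
  i= 2: X-H = 16 → Q
  i= 3: J-F =  4 → E
  i= 4: X-I = 15 → P
  i= 5: T-U = 25 → Z
  i= 6: M-D =  9 → J
  i= 7: J-I =  1 → B
  i= 8: S-C = 16 → Q
  i= 9: K-G =  4 → E
  i=10: O-Z = 15 → P
  i=11: I-J = 25 → Z
  i=12: D-U =  9 → J
  i=13: O-N =  1 → B
  i=14: C-M = 16 → Q
  i=15: Q-M =  4 → E
  i=16: C-N = 15 → P
  i=17: W-X = 25 → Z
  i=18: X-O =  9 → J
  i=19: N-M =  1 → B
  i=20: D-N = 16 → Q
  i=21: T-P =  4 → E
  i=22: O-Z = 15 → P
  i=23: C-D = 25 → Z
  i=24: Q-H =  9 → J
  i=25: I-H =  1 → B
  i=26: I-S = 16 → Q
  shifts repeat with period 6: JBQEPZ

JBQEPZ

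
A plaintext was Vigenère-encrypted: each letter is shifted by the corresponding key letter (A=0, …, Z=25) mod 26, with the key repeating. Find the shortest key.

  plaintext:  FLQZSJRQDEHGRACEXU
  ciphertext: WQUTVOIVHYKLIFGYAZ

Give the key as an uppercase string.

  i= 0: W-F = 17 → R
  i= 1: Q-L =  5 → F
  i= 2: U-Q =  4 → E
  i= 3: T-Z = 20 → U
  i= 4: V-S =  3 → D
  i= 5: O-J =  5 → F
  i= 6: I-R = 17 → R
  i= 7: V-Q =  5 → F
  i= 8: H-D =  4 → E
  i= 9: Y-E = 20 → U
  i=10: K-H =  3 → D
  i=11: L-G =  5 → F
  i=12: I-R = 17 → R
  i=13: F-A =  5 → F
  i=14: G-C =  4 → E
  i=15: Y-E = 20 → U
  i=16: A-X =  3 → D
  i=17: Z-U =  5 → F
  shifts repeat with period 6: RFEUDF

RFEUDF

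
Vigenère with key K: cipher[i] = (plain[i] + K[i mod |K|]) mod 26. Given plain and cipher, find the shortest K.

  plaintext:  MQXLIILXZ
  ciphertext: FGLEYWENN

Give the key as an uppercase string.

TQO

  i= 0: F-M = 19 → T
  i= 1: G-Q = 16 → Q
  i= 2: L-X = 14 → O
  i= 3: E-L = 19 → T
  i= 4: Y-I = 16 → Q
  i= 5: W-I = 14 → O
  i= 6: E-L = 19 → T
  i= 7: N-X = 16 → Q
  i= 8: N-Z = 14 → O
  shifts repeat with period 3: TQO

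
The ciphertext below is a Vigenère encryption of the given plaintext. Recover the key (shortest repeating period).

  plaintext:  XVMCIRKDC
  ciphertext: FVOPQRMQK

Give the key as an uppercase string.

IACN

  i= 0: F-X =  8 → I
  i= 1: V-V =  0 → A
  i= 2: O-M =  2 → C
  i= 3: P-C = 13 → N
  i= 4: Q-I =  8 → I
  i= 5: R-R =  0 → A
  i= 6: M-K =  2 → C
  i= 7: Q-D = 13 → N
  i= 8: K-C =  8 → I
  shifts repeat with period 4: IACN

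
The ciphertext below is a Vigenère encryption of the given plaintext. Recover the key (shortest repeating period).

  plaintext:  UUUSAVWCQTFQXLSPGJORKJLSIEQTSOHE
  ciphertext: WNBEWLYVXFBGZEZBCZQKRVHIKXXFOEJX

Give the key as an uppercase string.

CTHMWQ

  i= 0: W-U =  2 → C
  i= 1: N-U = 19 → T
  i= 2: B-U =  7 → H
  i= 3: E-S = 12 → M
  i= 4: W-A = 22 → W
  i= 5: L-V = 16 → Q
  i= 6: Y-W =  2 → C
  i= 7: V-C = 19 → T
  i= 8: X-Q =  7 → H
  i= 9: F-T = 12 → M
  i=10: B-F = 22 → W
  i=11: G-Q = 16 → Q
  i=12: Z-X =  2 → C
  i=13: E-L = 19 → T
  i=14: Z-S =  7 → H
  i=15: B-P = 12 → M
  i=16: C-G = 22 → W
  i=17: Z-J = 16 → Q
  i=18: Q-O =  2 → C
  i=19: K-R = 19 → T
  i=20: R-K =  7 → H
  i=21: V-J = 12 → M
  i=22: H-L = 22 → W
  i=23: I-S = 16 → Q
  i=24: K-I =  2 → C
  i=25: X-E = 19 → T
  i=26: X-Q =  7 → H
  i=27: F-T = 12 → M
  i=28: O-S = 22 → W
  i=29: E-O = 16 → Q
  i=30: J-H =  2 → C
  i=31: X-E = 19 → T
  shifts repeat with period 6: CTHMWQ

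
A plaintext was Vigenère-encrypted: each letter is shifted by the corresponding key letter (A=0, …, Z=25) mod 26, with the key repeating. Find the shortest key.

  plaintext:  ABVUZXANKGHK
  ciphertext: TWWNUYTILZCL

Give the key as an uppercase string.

  i= 0: T-A = 19 → T
  i= 1: W-B = 21 → V
  i= 2: W-V =  1 → B
  i= 3: N-U = 19 → T
  i= 4: U-Z = 21 → V
  i= 5: Y-X =  1 → B
  i= 6: T-A = 19 → T
  i= 7: I-N = 21 → V
  i= 8: L-K =  1 → B
  i= 9: Z-G = 19 → T
  i=10: C-H = 21 → V
  i=11: L-K =  1 → B
  shifts repeat with period 3: TVB

TVB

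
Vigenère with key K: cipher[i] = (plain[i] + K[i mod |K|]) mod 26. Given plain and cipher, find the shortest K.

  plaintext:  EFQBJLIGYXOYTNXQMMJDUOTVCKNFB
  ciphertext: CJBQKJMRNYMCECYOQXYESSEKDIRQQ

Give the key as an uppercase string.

YELPB

  i= 0: C-E = 24 → Y
  i= 1: J-F =  4 → E
  i= 2: B-Q = 11 → L
  i= 3: Q-B = 15 → P
  i= 4: K-J =  1 → B
  i= 5: J-L = 24 → Y
  i= 6: M-I =  4 → E
  i= 7: R-G = 11 → L
  i= 8: N-Y = 15 → P
  i= 9: Y-X =  1 → B
  i=10: M-O = 24 → Y
  i=11: C-Y =  4 → E
  i=12: E-T = 11 → L
  i=13: C-N = 15 → P
  i=14: Y-X =  1 → B
  i=15: O-Q = 24 → Y
  i=16: Q-M =  4 → E
  i=17: X-M = 11 → L
  i=18: Y-J = 15 → P
  i=19: E-D =  1 → B
  i=20: S-U = 24 → Y
  i=21: S-O =  4 → E
  i=22: E-T = 11 → L
  i=23: K-V = 15 → P
  i=24: D-C =  1 → B
  i=25: I-K = 24 → Y
  i=26: R-N =  4 → E
  i=27: Q-F = 11 → L
  i=28: Q-B = 15 → P
  shifts repeat with period 5: YELPB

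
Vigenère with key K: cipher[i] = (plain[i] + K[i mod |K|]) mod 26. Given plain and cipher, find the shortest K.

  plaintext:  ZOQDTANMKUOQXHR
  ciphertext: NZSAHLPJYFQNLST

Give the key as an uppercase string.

  i= 0: N-Z = 14 → O
  i= 1: Z-O = 11 → L
  i= 2: S-Q =  2 → C
  i= 3: A-D = 23 → X
  i= 4: H-T = 14 → O
  i= 5: L-A = 11 → L
  i= 6: P-N =  2 → C
  i= 7: J-M = 23 → X
  i= 8: Y-K = 14 → O
  i= 9: F-U = 11 → L
  i=10: Q-O =  2 → C
  i=11: N-Q = 23 → X
  i=12: L-X = 14 → O
  i=13: S-H = 11 → L
  i=14: T-R =  2 → C
  shifts repeat with period 4: OLCX

OLCX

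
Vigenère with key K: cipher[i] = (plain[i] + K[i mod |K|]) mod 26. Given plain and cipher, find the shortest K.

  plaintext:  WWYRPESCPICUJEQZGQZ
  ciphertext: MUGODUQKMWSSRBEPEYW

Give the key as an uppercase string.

QYIXO

  i= 0: M-W = 16 → Q
  i= 1: U-W = 24 → Y
  i= 2: G-Y =  8 → I
  i= 3: O-R = 23 → X
  i= 4: D-P = 14 → O
  i= 5: U-E = 16 → Q
  i= 6: Q-S = 24 → Y
  i= 7: K-C =  8 → I
  i= 8: M-P = 23 → X
  i= 9: W-I = 14 → O
  i=10: S-C = 16 → Q
  i=11: S-U = 24 → Y
  i=12: R-J =  8 → I
  i=13: B-E = 23 → X
  i=14: E-Q = 14 → O
  i=15: P-Z = 16 → Q
  i=16: E-G = 24 → Y
  i=17: Y-Q =  8 → I
  i=18: W-Z = 23 → X
  shifts repeat with period 5: QYIXO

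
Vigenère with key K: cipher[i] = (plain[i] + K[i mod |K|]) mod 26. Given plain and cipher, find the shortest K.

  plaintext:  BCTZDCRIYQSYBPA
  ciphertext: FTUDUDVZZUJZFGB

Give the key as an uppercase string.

  i= 0: F-B =  4 → E
  i= 1: T-C = 17 → R
  i= 2: U-T =  1 → B
  i= 3: D-Z =  4 → E
  i= 4: U-D = 17 → R
  i= 5: D-C =  1 → B
  i= 6: V-R =  4 → E
  i= 7: Z-I = 17 → R
  i= 8: Z-Y =  1 → B
  i= 9: U-Q =  4 → E
  i=10: J-S = 17 → R
  i=11: Z-Y =  1 → B
  i=12: F-B =  4 → E
  i=13: G-P = 17 → R
  i=14: B-A =  1 → B
  shifts repeat with period 3: ERB

ERB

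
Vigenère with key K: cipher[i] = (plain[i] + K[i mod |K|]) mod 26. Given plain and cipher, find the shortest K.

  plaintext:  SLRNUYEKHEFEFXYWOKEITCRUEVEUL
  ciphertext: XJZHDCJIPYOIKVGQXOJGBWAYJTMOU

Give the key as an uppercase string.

FYIUJE

  i= 0: X-S =  5 → F
  i= 1: J-L = 24 → Y
  i= 2: Z-R =  8 → I
  i= 3: H-N = 20 → U
  i= 4: D-U =  9 → J
  i= 5: C-Y =  4 → E
  i= 6: J-E =  5 → F
  i= 7: I-K = 24 → Y
  i= 8: P-H =  8 → I
  i= 9: Y-E = 20 → U
  i=10: O-F =  9 → J
  i=11: I-E =  4 → E
  i=12: K-F =  5 → F
  i=13: V-X = 24 → Y
  i=14: G-Y =  8 → I
  i=15: Q-W = 20 → U
  i=16: X-O =  9 → J
  i=17: O-K =  4 → E
  i=18: J-E =  5 → F
  i=19: G-I = 24 → Y
  i=20: B-T =  8 → I
  i=21: W-C = 20 → U
  i=22: A-R =  9 → J
  i=23: Y-U =  4 → E
  i=24: J-E =  5 → F
  i=25: T-V = 24 → Y
  i=26: M-E =  8 → I
  i=27: O-U = 20 → U
  i=28: U-L =  9 → J
  shifts repeat with period 6: FYIUJE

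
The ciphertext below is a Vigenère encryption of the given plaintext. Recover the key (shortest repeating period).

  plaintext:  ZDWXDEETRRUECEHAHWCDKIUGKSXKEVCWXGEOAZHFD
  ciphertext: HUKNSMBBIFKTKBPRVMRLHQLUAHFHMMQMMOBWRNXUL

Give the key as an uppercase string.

  i= 0: H-Z =  8 → I
  i= 1: U-D = 17 → R
  i= 2: K-W = 14 → O
  i= 3: N-X = 16 → Q
  i= 4: S-D = 15 → P
  i= 5: M-E =  8 → I
  i= 6: B-E = 23 → X
  i= 7: B-T =  8 → I
  i= 8: I-R = 17 → R
  i= 9: F-R = 14 → O
  i=10: K-U = 16 → Q
  i=11: T-E = 15 → P
  i=12: K-C =  8 → I
  i=13: B-E = 23 → X
  i=14: P-H =  8 → I
  i=15: R-A = 17 → R
  i=16: V-H = 14 → O
  i=17: M-W = 16 → Q
  i=18: R-C = 15 → P
  i=19: L-D =  8 → I
  i=20: H-K = 23 → X
  i=21: Q-I =  8 → I
  i=22: L-U = 17 → R
  i=23: U-G = 14 → O
  i=24: A-K = 16 → Q
  i=25: H-S = 15 → P
  i=26: F-X =  8 → I
  i=27: H-K = 23 → X
  i=28: M-E =  8 → I
  i=29: M-V = 17 → R
  i=30: Q-C = 14 → O
  i=31: M-W = 16 → Q
  i=32: M-X = 15 → P
  i=33: O-G =  8 → I
  i=34: B-E = 23 → X
  i=35: W-O =  8 → I
  i=36: R-A = 17 → R
  i=37: N-Z = 14 → O
  i=38: X-H = 16 → Q
  i=39: U-F = 15 → P
  i=40: L-D =  8 → I
  shifts repeat with period 7: IROQPIX

IROQPIX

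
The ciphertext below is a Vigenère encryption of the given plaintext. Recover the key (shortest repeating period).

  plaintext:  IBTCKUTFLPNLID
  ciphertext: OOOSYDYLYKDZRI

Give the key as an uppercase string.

  i= 0: O-I =  6 → G
  i= 1: O-B = 13 → N
  i= 2: O-T = 21 → V
  i= 3: S-C = 16 → Q
  i= 4: Y-K = 14 → O
  i= 5: D-U =  9 → J
  i= 6: Y-T =  5 → F
  i= 7: L-F =  6 → G
  i= 8: Y-L = 13 → N
  i= 9: K-P = 21 → V
  i=10: D-N = 16 → Q
  i=11: Z-L = 14 → O
  i=12: R-I =  9 → J
  i=13: I-D =  5 → F
  shifts repeat with period 7: GNVQOJF

GNVQOJF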